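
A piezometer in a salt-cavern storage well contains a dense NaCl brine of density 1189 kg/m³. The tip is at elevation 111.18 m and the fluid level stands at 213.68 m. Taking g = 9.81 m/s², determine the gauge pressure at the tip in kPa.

P ≈ 1200 kPa

Pressure head ψ = h − z = 213.68 − 111.18 = 102.50 m.
P = ρgψ = 1189 × 9.81 × 102.50 = 1195569 Pa ≈ 1200 kPa.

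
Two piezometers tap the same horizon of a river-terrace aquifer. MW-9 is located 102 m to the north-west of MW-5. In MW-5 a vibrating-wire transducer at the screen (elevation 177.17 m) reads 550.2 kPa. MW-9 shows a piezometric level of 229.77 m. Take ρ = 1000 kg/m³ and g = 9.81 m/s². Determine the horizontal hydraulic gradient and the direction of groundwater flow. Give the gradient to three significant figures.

i ≈ 0.0342; groundwater flows toward the north-west

Pressure head at MW-5: ψ = P/(ρg) = 550.2×1000 / (1000 × 9.81) = 56.09 m.
Total head at MW-5: h = z + ψ = 177.17 + 56.09 = 233.26 m.
Total head at MW-9: h = 229.77 m (water level in the piezometer is the total head).
Head difference: h(MW-5) − h(MW-9) = 233.26 − 229.77 = 3.49 m.
Hydraulic gradient: i = |Δh| / L = 3.49 / 102 = 0.0342.
Flow is from higher to lower head: from MW-5 toward MW-9, i.e. toward the north-west.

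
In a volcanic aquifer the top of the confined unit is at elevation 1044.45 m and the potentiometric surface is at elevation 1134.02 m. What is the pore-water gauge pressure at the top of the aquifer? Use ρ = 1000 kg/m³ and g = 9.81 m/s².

Pressure head at the aquifer top: ψ = h − z = 1134.02 − 1044.45 = 89.57 m.
P = ρgψ = 1000 × 9.81 × 89.57 = 878682 Pa ≈ 879 kPa.

P ≈ 879 kPa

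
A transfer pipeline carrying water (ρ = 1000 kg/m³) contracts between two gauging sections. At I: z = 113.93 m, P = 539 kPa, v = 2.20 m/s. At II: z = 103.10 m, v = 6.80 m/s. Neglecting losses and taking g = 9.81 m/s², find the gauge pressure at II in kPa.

P₂ ≈ 625 kPa

Pressure head at I: ψ₁ = P₁/(ρg) = 539×1000 / (1000 × 9.81) = 54.94 m.
Velocity heads: v₁²/2g = 2.20²/19.62 = 0.247 m; v₂²/2g = 6.80²/19.62 = 2.357 m.
Total head H = z₁ + ψ₁ + v₁²/2g = 113.93 + 54.94 + 0.247 = 169.12 m.
ψ₂ = H − z₂ − v₂²/2g = 169.12 − 103.10 − 2.357 = 63.66 m.
P₂ = ρgψ₂ = 1000 × 9.81 × 63.66 ≈ 625 kPa.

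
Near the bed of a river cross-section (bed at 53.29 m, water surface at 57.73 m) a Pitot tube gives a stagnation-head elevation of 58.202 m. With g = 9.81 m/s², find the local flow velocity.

v ≈ 3.04 m/s

Near the bed, under hydrostatic conditions, the piezometric head (z + ψ) equals the free-surface elevation, 57.73 m.
Velocity head = total − piezometric = 58.202 − 57.73 = 0.472 m.
v = √(2g·h_v) = √(2 × 9.81 × 0.472) = 3.04 m/s.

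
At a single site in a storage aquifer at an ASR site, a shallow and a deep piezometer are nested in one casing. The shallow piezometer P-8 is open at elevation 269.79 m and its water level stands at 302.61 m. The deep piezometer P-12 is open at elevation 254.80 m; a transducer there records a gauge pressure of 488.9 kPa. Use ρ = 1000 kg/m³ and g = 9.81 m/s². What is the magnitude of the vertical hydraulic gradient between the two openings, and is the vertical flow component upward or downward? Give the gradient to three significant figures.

|i_v| ≈ 0.135; vertical flow is upward

Total head at P-8: h = 302.61 m (water level in the standpipe).
Pressure head at P-12: ψ = P/(ρg) = 488.9×1000 / (1000 × 9.81) = 49.84 m.
Total head at P-12: h = z + ψ = 254.80 + 49.84 = 304.64 m.
Δh = h(P-8) − h(P-12) = 302.61 − 304.64 = -2.03 m.
Vertical separation Δz = 269.79 − 254.80 = 14.99 m.
|i_v| = |Δh| / Δz = 2.03 / 14.99 = 0.135.
Head is higher in the deep piezometer, so vertical flow is upward (discharge condition).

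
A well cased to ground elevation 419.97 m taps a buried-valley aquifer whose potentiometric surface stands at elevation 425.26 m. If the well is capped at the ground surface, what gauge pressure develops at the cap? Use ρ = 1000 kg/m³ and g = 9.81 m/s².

P ≈ 51.9 kPa

Head above the cap: Δh = 425.26 − 419.97 = 5.29 m.
P = ρgΔh = 1000 × 9.81 × 5.29 = 51895 Pa ≈ 51.9 kPa.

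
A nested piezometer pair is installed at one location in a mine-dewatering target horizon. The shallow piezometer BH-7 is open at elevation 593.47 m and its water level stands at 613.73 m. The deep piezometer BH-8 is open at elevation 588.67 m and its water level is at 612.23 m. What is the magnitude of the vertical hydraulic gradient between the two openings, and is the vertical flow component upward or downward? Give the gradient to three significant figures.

Total head at BH-7: h = 613.73 m (water level in the standpipe).
Total head at BH-8: h = 612.23 m.
Δh = h(BH-7) − h(BH-8) = 613.73 − 612.23 = 1.50 m.
Vertical separation Δz = 593.47 − 588.67 = 4.80 m.
|i_v| = |Δh| / Δz = 1.50 / 4.80 = 0.312.
Head is higher in the shallow piezometer, so vertical flow is downward (recharge condition).

|i_v| ≈ 0.312; vertical flow is downward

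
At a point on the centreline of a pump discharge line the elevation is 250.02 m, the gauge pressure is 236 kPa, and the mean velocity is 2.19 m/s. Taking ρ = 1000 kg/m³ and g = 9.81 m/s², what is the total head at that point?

h ≈ 274.32 m

Pressure head ψ = P/(ρg) = 236×1000 / (1000 × 9.81) = 24.06 m.
Velocity head = v²/(2g) = 2.19² / (2 × 9.81) = 0.244 m.
h = z + ψ + v²/(2g) = 250.02 + 24.06 + 0.244 = 274.32 m.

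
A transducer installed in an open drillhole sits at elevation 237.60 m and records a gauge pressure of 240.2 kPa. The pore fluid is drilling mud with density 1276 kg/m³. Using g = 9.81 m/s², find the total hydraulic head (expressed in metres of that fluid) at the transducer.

h ≈ 256.79 m

ψ = P/(ρg) = 240.2×1000 / (1276 × 9.81) = 19.19 m.
h = z + ψ = 237.60 + 19.19 = 256.79 m.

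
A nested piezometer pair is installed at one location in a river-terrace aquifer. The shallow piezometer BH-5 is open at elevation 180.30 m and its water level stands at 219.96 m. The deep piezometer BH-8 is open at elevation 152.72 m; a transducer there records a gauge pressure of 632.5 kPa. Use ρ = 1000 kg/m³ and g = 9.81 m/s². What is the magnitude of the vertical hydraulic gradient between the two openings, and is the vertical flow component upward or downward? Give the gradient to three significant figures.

|i_v| ≈ 0.100; vertical flow is downward

Total head at BH-5: h = 219.96 m (water level in the standpipe).
Pressure head at BH-8: ψ = P/(ρg) = 632.5×1000 / (1000 × 9.81) = 64.48 m.
Total head at BH-8: h = z + ψ = 152.72 + 64.48 = 217.20 m.
Δh = h(BH-5) − h(BH-8) = 219.96 − 217.20 = 2.76 m.
Vertical separation Δz = 180.30 − 152.72 = 27.58 m.
|i_v| = |Δh| / Δz = 2.76 / 27.58 = 0.100.
Head is higher in the shallow piezometer, so vertical flow is downward (recharge condition).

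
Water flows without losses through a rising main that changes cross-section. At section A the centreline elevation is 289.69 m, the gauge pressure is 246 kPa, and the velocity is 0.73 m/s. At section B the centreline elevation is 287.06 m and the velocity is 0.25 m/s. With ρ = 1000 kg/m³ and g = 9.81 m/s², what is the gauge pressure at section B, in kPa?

P₂ ≈ 272 kPa

Pressure head at A: ψ₁ = P₁/(ρg) = 246×1000 / (1000 × 9.81) = 25.08 m.
Velocity heads: v₁²/2g = 0.73²/19.62 = 0.027 m; v₂²/2g = 0.25²/19.62 = 0.003 m.
Total head H = z₁ + ψ₁ + v₁²/2g = 289.69 + 25.08 + 0.027 = 314.80 m.
ψ₂ = H − z₂ − v₂²/2g = 314.80 − 287.06 − 0.003 = 27.74 m.
P₂ = ρgψ₂ = 1000 × 9.81 × 27.74 ≈ 272 kPa.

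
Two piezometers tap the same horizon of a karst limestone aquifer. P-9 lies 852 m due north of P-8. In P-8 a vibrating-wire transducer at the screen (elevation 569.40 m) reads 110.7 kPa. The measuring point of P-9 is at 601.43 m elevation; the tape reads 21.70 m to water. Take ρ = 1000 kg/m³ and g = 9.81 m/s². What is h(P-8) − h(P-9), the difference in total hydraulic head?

Δh ≈ 0.95 m

Pressure head at P-8: ψ = P/(ρg) = 110.7×1000 / (1000 × 9.81) = 11.28 m.
Total head at P-8: h = z + ψ = 569.40 + 11.28 = 580.68 m.
Total head at P-9: h = 601.43 − 21.70 = 579.73 m.
Head difference: h(P-8) − h(P-9) = 580.68 − 579.73 = 0.95 m.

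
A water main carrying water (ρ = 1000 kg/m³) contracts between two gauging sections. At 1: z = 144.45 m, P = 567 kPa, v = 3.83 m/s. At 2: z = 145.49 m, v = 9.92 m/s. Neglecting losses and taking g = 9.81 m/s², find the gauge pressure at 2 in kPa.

Pressure head at 1: ψ₁ = P₁/(ρg) = 567×1000 / (1000 × 9.81) = 57.80 m.
Velocity heads: v₁²/2g = 3.83²/19.62 = 0.748 m; v₂²/2g = 9.92²/19.62 = 5.016 m.
Total head H = z₁ + ψ₁ + v₁²/2g = 144.45 + 57.80 + 0.748 = 203.00 m.
ψ₂ = H − z₂ − v₂²/2g = 203.00 − 145.49 − 5.016 = 52.49 m.
P₂ = ρgψ₂ = 1000 × 9.81 × 52.49 ≈ 515 kPa.

P₂ ≈ 515 kPa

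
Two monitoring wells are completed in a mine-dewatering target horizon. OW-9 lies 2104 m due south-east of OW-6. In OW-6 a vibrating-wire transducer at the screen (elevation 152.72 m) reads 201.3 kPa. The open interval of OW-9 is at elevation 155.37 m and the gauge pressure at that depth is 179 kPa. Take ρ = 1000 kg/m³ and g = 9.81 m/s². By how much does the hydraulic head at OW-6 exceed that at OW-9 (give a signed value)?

Δh ≈ -0.38 m

Pressure head at OW-6: ψ = P/(ρg) = 201.3×1000 / (1000 × 9.81) = 20.52 m.
Total head at OW-6: h = z + ψ = 152.72 + 20.52 = 173.24 m.
Pressure head at OW-9: ψ = P/(ρg) = 179×1000 / (1000 × 9.81) = 18.25 m.
Total head at OW-9: h = z + ψ = 155.37 + 18.25 = 173.62 m.
Head difference: h(OW-6) − h(OW-9) = 173.24 − 173.62 = -0.38 m.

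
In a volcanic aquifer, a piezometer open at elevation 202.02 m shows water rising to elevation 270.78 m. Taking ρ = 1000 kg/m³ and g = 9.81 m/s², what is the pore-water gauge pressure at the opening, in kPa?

P ≈ 675 kPa

Pressure head ψ = h − z = 270.78 − 202.02 = 68.76 m.
P = ρgψ = 1000 × 9.81 × 68.76 = 674536 Pa ≈ 675 kPa.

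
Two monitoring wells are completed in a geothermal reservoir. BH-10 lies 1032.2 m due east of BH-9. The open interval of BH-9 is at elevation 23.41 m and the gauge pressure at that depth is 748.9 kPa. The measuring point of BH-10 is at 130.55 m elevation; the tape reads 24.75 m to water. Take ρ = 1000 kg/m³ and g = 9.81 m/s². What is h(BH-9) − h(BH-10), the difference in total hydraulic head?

Δh ≈ -6.05 m

Pressure head at BH-9: ψ = P/(ρg) = 748.9×1000 / (1000 × 9.81) = 76.34 m.
Total head at BH-9: h = z + ψ = 23.41 + 76.34 = 99.75 m.
Total head at BH-10: h = 130.55 − 24.75 = 105.80 m.
Head difference: h(BH-9) − h(BH-10) = 99.75 − 105.80 = -6.05 m.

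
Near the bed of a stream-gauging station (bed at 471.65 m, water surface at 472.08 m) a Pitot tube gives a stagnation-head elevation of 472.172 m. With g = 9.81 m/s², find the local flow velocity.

v ≈ 1.34 m/s

Near the bed, under hydrostatic conditions, the piezometric head (z + ψ) equals the free-surface elevation, 472.08 m.
Velocity head = total − piezometric = 472.172 − 472.08 = 0.092 m.
v = √(2g·h_v) = √(2 × 9.81 × 0.092) = 1.34 m/s.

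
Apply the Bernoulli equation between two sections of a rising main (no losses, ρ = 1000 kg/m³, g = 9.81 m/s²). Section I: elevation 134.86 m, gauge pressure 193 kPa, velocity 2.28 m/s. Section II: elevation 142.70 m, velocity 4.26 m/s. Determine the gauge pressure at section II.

P₂ ≈ 110 kPa

Pressure head at I: ψ₁ = P₁/(ρg) = 193×1000 / (1000 × 9.81) = 19.67 m.
Velocity heads: v₁²/2g = 2.28²/19.62 = 0.265 m; v₂²/2g = 4.26²/19.62 = 0.925 m.
Total head H = z₁ + ψ₁ + v₁²/2g = 134.86 + 19.67 + 0.265 = 154.80 m.
ψ₂ = H − z₂ − v₂²/2g = 154.80 − 142.70 − 0.925 = 11.18 m.
P₂ = ρgψ₂ = 1000 × 9.81 × 11.18 ≈ 110 kPa.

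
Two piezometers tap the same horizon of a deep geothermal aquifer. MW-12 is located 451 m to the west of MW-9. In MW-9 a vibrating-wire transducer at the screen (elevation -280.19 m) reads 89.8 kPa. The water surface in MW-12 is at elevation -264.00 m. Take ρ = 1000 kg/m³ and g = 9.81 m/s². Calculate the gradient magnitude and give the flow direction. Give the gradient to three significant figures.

Pressure head at MW-9: ψ = P/(ρg) = 89.8×1000 / (1000 × 9.81) = 9.15 m.
Total head at MW-9: h = z + ψ = -280.19 + 9.15 = -271.04 m.
Total head at MW-12: h = -264.00 m (water level in the piezometer is the total head).
Head difference: h(MW-9) − h(MW-12) = -271.04 − (-264.00) = -7.04 m.
Hydraulic gradient: i = |Δh| / L = 7.04 / 451 = 0.0156.
Flow is from higher to lower head: from MW-12 toward MW-9, i.e. toward the east.

i ≈ 0.0156; groundwater flows toward the east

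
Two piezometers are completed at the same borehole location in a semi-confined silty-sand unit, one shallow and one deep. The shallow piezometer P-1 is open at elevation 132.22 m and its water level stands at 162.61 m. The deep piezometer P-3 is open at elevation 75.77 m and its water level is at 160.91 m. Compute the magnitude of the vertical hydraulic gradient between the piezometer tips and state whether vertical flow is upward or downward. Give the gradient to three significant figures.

|i_v| ≈ 0.0301; vertical flow is downward

Total head at P-1: h = 162.61 m (water level in the standpipe).
Total head at P-3: h = 160.91 m.
Δh = h(P-1) − h(P-3) = 162.61 − 160.91 = 1.70 m.
Vertical separation Δz = 132.22 − 75.77 = 56.45 m.
|i_v| = |Δh| / Δz = 1.70 / 56.45 = 0.0301.
Head is higher in the shallow piezometer, so vertical flow is downward (recharge condition).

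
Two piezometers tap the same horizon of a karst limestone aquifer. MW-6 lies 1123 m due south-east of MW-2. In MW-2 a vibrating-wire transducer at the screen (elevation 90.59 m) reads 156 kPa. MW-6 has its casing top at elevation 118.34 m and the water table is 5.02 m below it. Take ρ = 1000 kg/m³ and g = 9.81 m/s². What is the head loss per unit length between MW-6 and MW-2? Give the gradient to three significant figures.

i ≈ 0.00608 m/m

Pressure head at MW-2: ψ = P/(ρg) = 156×1000 / (1000 × 9.81) = 15.90 m.
Total head at MW-2: h = z + ψ = 90.59 + 15.90 = 106.49 m.
Total head at MW-6: h = 118.34 − 5.02 = 113.32 m.
Head difference: h(MW-2) − h(MW-6) = 106.49 − 113.32 = -6.83 m.
Hydraulic gradient: i = |Δh| / L = 6.83 / 1123 = 0.00608.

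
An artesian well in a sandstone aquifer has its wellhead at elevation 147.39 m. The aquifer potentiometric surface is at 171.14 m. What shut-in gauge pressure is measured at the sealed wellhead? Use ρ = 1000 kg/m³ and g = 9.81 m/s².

P ≈ 233 kPa

Head above the cap: Δh = 171.14 − 147.39 = 23.75 m.
P = ρgΔh = 1000 × 9.81 × 23.75 = 232988 Pa ≈ 233 kPa.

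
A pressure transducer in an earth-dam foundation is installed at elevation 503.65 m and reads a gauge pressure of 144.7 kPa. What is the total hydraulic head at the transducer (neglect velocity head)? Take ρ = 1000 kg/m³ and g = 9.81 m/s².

ψ = P/(ρg) = 144.7×1000 / (1000 × 9.81) = 14.75 m.
h = z + ψ = 503.65 + 14.75 = 518.40 m.

h ≈ 518.40 m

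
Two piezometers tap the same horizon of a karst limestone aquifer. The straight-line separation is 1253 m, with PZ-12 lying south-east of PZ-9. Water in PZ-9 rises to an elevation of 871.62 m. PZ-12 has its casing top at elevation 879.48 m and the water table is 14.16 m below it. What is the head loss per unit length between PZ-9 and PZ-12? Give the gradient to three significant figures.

i ≈ 0.00503 m/m

Total head at PZ-9: h = 871.62 m (water level in the piezometer is the total head).
Total head at PZ-12: h = 879.48 − 14.16 = 865.32 m.
Head difference: h(PZ-9) − h(PZ-12) = 871.62 − 865.32 = 6.30 m.
Hydraulic gradient: i = |Δh| / L = 6.30 / 1253 = 0.00503.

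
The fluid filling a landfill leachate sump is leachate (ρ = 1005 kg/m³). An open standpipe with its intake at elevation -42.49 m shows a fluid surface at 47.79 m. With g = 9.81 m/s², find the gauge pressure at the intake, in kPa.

P ≈ 890 kPa

Pressure head ψ = h − z = 47.79 − (-42.49) = 90.28 m.
P = ρgψ = 1005 × 9.81 × 90.28 = 890075 Pa ≈ 890 kPa.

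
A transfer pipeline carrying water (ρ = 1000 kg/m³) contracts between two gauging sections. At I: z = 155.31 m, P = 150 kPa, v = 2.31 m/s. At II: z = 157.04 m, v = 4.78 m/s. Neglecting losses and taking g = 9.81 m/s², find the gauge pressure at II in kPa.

P₂ ≈ 124 kPa

Pressure head at I: ψ₁ = P₁/(ρg) = 150×1000 / (1000 × 9.81) = 15.29 m.
Velocity heads: v₁²/2g = 2.31²/19.62 = 0.272 m; v₂²/2g = 4.78²/19.62 = 1.165 m.
Total head H = z₁ + ψ₁ + v₁²/2g = 155.31 + 15.29 + 0.272 = 170.87 m.
ψ₂ = H − z₂ − v₂²/2g = 170.87 − 157.04 − 1.165 = 12.67 m.
P₂ = ρgψ₂ = 1000 × 9.81 × 12.67 ≈ 124 kPa.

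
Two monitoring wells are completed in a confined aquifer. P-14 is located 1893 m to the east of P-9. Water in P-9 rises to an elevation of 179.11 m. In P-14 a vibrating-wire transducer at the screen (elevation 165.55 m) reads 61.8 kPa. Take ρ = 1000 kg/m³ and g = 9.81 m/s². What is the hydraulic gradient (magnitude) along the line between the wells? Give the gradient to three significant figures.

i ≈ 0.00384

Total head at P-9: h = 179.11 m (water level in the piezometer is the total head).
Pressure head at P-14: ψ = P/(ρg) = 61.8×1000 / (1000 × 9.81) = 6.30 m.
Total head at P-14: h = z + ψ = 165.55 + 6.30 = 171.85 m.
Head difference: h(P-9) − h(P-14) = 179.11 − 171.85 = 7.26 m.
Hydraulic gradient: i = |Δh| / L = 7.26 / 1893 = 0.00384.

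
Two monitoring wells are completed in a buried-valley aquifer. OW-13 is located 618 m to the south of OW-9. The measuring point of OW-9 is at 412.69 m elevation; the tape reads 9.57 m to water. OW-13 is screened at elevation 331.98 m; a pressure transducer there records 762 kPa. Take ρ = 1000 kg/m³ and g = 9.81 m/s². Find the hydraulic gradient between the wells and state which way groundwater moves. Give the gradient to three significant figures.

i ≈ 0.0106; groundwater flows toward the north

Total head at OW-9: h = 412.69 − 9.57 = 403.12 m.
Pressure head at OW-13: ψ = P/(ρg) = 762×1000 / (1000 × 9.81) = 77.68 m.
Total head at OW-13: h = z + ψ = 331.98 + 77.68 = 409.66 m.
Head difference: h(OW-9) − h(OW-13) = 403.12 − 409.66 = -6.54 m.
Hydraulic gradient: i = |Δh| / L = 6.54 / 618 = 0.0106.
Flow is from higher to lower head: from OW-13 toward OW-9, i.e. toward the north.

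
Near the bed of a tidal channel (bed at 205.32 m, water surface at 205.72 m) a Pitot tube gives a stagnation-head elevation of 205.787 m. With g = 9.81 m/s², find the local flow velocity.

v ≈ 1.15 m/s

Near the bed, under hydrostatic conditions, the piezometric head (z + ψ) equals the free-surface elevation, 205.72 m.
Velocity head = total − piezometric = 205.787 − 205.72 = 0.067 m.
v = √(2g·h_v) = √(2 × 9.81 × 0.067) = 1.15 m/s.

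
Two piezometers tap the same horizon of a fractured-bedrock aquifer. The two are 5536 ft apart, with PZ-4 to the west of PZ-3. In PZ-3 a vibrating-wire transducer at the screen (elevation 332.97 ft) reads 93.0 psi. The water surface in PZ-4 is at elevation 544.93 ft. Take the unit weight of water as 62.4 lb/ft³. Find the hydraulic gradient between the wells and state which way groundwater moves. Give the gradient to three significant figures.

Pressure head at PZ-3: ψ = 144·P/γ = 144 × 93.0 / 62.4 = 214.62 ft.
Total head at PZ-3: h = z + ψ = 332.97 + 214.62 = 547.59 ft.
Total head at PZ-4: h = 544.93 ft (water level in the piezometer is the total head).
Head difference: h(PZ-3) − h(PZ-4) = 547.59 − 544.93 = 2.66 ft.
Hydraulic gradient: i = |Δh| / L = 2.66 / 5536 = 0.000480.
Flow is from higher to lower head: from PZ-3 toward PZ-4, i.e. toward the west.

i ≈ 0.000480; groundwater flows toward the west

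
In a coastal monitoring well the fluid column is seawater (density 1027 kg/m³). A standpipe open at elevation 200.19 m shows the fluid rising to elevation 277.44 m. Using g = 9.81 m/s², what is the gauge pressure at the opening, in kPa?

Pressure head ψ = h − z = 277.44 − 200.19 = 77.25 m.
P = ρgψ = 1027 × 9.81 × 77.25 = 778284 Pa ≈ 778 kPa.

P ≈ 778 kPa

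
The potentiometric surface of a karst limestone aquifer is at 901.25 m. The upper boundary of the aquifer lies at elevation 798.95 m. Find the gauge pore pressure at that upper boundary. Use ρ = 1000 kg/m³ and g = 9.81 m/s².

P ≈ 1000 kPa

Pressure head at the aquifer top: ψ = h − z = 901.25 − 798.95 = 102.30 m.
P = ρgψ = 1000 × 9.81 × 102.30 = 1003563 Pa ≈ 1000 kPa.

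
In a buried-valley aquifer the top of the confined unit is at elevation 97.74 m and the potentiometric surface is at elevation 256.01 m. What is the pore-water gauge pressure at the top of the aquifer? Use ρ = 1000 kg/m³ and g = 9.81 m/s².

Pressure head at the aquifer top: ψ = h − z = 256.01 − 97.74 = 158.27 m.
P = ρgψ = 1000 × 9.81 × 158.27 = 1552629 Pa ≈ 1550 kPa.

P ≈ 1550 kPa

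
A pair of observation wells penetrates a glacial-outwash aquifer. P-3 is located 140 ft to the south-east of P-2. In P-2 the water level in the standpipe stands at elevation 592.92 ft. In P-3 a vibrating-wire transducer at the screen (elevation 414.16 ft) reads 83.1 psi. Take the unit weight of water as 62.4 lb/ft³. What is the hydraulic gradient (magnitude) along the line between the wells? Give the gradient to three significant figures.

Total head at P-2: h = 592.92 ft (water level in the piezometer is the total head).
Pressure head at P-3: ψ = 144·P/γ = 144 × 83.1 / 62.4 = 191.77 ft.
Total head at P-3: h = z + ψ = 414.16 + 191.77 = 605.93 ft.
Head difference: h(P-2) − h(P-3) = 592.92 − 605.93 = -13.01 ft.
Hydraulic gradient: i = |Δh| / L = 13.01 / 140 = 0.0929.

i ≈ 0.0929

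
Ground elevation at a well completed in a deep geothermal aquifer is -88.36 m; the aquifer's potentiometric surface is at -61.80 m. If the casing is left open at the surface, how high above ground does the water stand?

≈ 26.56 m above ground

Water rises to the potentiometric surface, so the rise above ground = -61.80 − (-88.36) = 26.56 m.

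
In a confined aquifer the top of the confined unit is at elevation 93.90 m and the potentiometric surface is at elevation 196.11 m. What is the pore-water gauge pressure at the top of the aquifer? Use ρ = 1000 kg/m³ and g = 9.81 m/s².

Pressure head at the aquifer top: ψ = h − z = 196.11 − 93.90 = 102.21 m.
P = ρgψ = 1000 × 9.81 × 102.21 = 1002680 Pa ≈ 1000 kPa.

P ≈ 1000 kPa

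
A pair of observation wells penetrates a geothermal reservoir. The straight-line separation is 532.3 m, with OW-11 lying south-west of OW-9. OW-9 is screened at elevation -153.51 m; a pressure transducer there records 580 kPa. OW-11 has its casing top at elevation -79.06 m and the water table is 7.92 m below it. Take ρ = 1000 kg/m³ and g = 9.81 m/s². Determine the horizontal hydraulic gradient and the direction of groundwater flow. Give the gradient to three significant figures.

Pressure head at OW-9: ψ = P/(ρg) = 580×1000 / (1000 × 9.81) = 59.12 m.
Total head at OW-9: h = z + ψ = -153.51 + 59.12 = -94.39 m.
Total head at OW-11: h = -79.06 − 7.92 = -86.98 m.
Head difference: h(OW-9) − h(OW-11) = -94.39 − (-86.98) = -7.41 m.
Hydraulic gradient: i = |Δh| / L = 7.41 / 532.3 = 0.0139.
Flow is from higher to lower head: from OW-11 toward OW-9, i.e. toward the north-east.

i ≈ 0.0139; groundwater flows toward the north-east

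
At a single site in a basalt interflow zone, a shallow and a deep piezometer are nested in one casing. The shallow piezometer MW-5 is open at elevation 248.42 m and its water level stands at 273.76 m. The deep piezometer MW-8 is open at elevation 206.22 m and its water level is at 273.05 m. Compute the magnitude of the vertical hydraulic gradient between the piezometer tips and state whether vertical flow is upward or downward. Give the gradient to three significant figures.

|i_v| ≈ 0.0168; vertical flow is downward

Total head at MW-5: h = 273.76 m (water level in the standpipe).
Total head at MW-8: h = 273.05 m.
Δh = h(MW-5) − h(MW-8) = 273.76 − 273.05 = 0.71 m.
Vertical separation Δz = 248.42 − 206.22 = 42.20 m.
|i_v| = |Δh| / Δz = 0.71 / 42.20 = 0.0168.
Head is higher in the shallow piezometer, so vertical flow is downward (recharge condition).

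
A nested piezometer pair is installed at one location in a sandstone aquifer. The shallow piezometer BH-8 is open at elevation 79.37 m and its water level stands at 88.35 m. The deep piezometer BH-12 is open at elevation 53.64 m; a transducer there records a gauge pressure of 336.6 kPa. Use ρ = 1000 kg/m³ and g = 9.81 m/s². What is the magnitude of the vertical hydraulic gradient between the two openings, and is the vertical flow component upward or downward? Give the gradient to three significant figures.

|i_v| ≈ 0.0155; vertical flow is downward

Total head at BH-8: h = 88.35 m (water level in the standpipe).
Pressure head at BH-12: ψ = P/(ρg) = 336.6×1000 / (1000 × 9.81) = 34.31 m.
Total head at BH-12: h = z + ψ = 53.64 + 34.31 = 87.95 m.
Δh = h(BH-8) − h(BH-12) = 88.35 − 87.95 = 0.40 m.
Vertical separation Δz = 79.37 − 53.64 = 25.73 m.
|i_v| = |Δh| / Δz = 0.40 / 25.73 = 0.0155.
Head is higher in the shallow piezometer, so vertical flow is downward (recharge condition).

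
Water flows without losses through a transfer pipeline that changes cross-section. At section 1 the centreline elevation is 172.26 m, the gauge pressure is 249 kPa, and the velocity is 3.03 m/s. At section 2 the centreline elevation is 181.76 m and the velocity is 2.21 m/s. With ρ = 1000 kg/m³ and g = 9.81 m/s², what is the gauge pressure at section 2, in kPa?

P₂ ≈ 158 kPa

Pressure head at 1: ψ₁ = P₁/(ρg) = 249×1000 / (1000 × 9.81) = 25.38 m.
Velocity heads: v₁²/2g = 3.03²/19.62 = 0.468 m; v₂²/2g = 2.21²/19.62 = 0.249 m.
Total head H = z₁ + ψ₁ + v₁²/2g = 172.26 + 25.38 + 0.468 = 198.11 m.
ψ₂ = H − z₂ − v₂²/2g = 198.11 − 181.76 − 0.249 = 16.10 m.
P₂ = ρgψ₂ = 1000 × 9.81 × 16.10 ≈ 158 kPa.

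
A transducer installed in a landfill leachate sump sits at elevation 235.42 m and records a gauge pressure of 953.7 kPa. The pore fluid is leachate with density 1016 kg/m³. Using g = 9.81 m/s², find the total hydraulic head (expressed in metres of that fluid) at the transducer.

ψ = P/(ρg) = 953.7×1000 / (1016 × 9.81) = 95.69 m.
h = z + ψ = 235.42 + 95.69 = 331.11 m.

h ≈ 331.11 m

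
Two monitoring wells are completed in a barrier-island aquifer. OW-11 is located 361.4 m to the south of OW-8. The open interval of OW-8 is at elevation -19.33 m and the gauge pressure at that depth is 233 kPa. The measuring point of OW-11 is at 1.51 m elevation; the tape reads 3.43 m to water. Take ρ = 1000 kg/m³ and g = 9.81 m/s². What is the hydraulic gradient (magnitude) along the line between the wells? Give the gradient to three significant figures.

i ≈ 0.0175

Pressure head at OW-8: ψ = P/(ρg) = 233×1000 / (1000 × 9.81) = 23.75 m.
Total head at OW-8: h = z + ψ = -19.33 + 23.75 = 4.42 m.
Total head at OW-11: h = 1.51 − 3.43 = -1.92 m.
Head difference: h(OW-8) − h(OW-11) = 4.42 − (-1.92) = 6.34 m.
Hydraulic gradient: i = |Δh| / L = 6.34 / 361.4 = 0.0175.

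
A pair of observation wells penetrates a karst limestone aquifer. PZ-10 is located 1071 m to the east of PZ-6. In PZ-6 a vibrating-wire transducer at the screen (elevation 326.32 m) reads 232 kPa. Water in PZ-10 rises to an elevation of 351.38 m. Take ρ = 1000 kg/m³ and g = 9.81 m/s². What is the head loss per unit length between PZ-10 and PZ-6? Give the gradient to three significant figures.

Pressure head at PZ-6: ψ = P/(ρg) = 232×1000 / (1000 × 9.81) = 23.65 m.
Total head at PZ-6: h = z + ψ = 326.32 + 23.65 = 349.97 m.
Total head at PZ-10: h = 351.38 m (water level in the piezometer is the total head).
Head difference: h(PZ-6) − h(PZ-10) = 349.97 − 351.38 = -1.41 m.
Hydraulic gradient: i = |Δh| / L = 1.41 / 1071 = 0.00132.

i ≈ 0.00132 m/m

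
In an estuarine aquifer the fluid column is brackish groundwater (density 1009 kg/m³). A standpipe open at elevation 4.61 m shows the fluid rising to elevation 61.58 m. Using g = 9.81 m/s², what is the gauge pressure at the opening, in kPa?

Pressure head ψ = h − z = 61.58 − 4.61 = 56.97 m.
P = ρgψ = 1009 × 9.81 × 56.97 = 563906 Pa ≈ 564 kPa.

P ≈ 564 kPa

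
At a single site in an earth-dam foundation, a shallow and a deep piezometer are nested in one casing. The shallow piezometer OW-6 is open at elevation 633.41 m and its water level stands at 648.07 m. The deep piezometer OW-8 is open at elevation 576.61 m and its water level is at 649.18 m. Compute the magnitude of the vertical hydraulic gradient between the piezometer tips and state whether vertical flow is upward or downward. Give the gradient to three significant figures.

Total head at OW-6: h = 648.07 m (water level in the standpipe).
Total head at OW-8: h = 649.18 m.
Δh = h(OW-6) − h(OW-8) = 648.07 − 649.18 = -1.11 m.
Vertical separation Δz = 633.41 − 576.61 = 56.80 m.
|i_v| = |Δh| / Δz = 1.11 / 56.80 = 0.0195.
Head is higher in the deep piezometer, so vertical flow is upward (discharge condition).

|i_v| ≈ 0.0195; vertical flow is upward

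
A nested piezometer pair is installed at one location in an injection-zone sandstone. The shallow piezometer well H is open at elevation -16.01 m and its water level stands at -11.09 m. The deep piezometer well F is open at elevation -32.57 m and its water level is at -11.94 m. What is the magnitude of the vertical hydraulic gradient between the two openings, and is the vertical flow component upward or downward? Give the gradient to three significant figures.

|i_v| ≈ 0.0513; vertical flow is downward

Total head at well H: h = -11.09 m (water level in the standpipe).
Total head at well F: h = -11.94 m.
Δh = h(well H) − h(well F) = -11.09 − (-11.94) = 0.85 m.
Vertical separation Δz = -16.01 − (-32.57) = 16.56 m.
|i_v| = |Δh| / Δz = 0.85 / 16.56 = 0.0513.
Head is higher in the shallow piezometer, so vertical flow is downward (recharge condition).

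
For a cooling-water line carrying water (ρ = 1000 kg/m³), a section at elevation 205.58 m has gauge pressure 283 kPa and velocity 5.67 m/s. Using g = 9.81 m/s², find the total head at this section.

Pressure head ψ = P/(ρg) = 283×1000 / (1000 × 9.81) = 28.85 m.
Velocity head = v²/(2g) = 5.67² / (2 × 9.81) = 1.639 m.
h = z + ψ + v²/(2g) = 205.58 + 28.85 + 1.639 = 236.07 m.

h ≈ 236.07 m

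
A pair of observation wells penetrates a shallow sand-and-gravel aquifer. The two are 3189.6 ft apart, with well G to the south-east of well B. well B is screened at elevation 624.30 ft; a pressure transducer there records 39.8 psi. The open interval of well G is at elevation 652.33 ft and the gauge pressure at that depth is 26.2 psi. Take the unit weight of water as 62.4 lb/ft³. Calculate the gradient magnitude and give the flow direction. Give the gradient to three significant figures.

i ≈ 0.00105; groundwater flows toward the south-east

Pressure head at well B: ψ = 144·P/γ = 144 × 39.8 / 62.4 = 91.85 ft.
Total head at well B: h = z + ψ = 624.30 + 91.85 = 716.15 ft.
Pressure head at well G: ψ = 144·P/γ = 144 × 26.2 / 62.4 = 60.46 ft.
Total head at well G: h = z + ψ = 652.33 + 60.46 = 712.79 ft.
Head difference: h(well B) − h(well G) = 716.15 − 712.79 = 3.36 ft.
Hydraulic gradient: i = |Δh| / L = 3.36 / 3189.6 = 0.00105.
Flow is from higher to lower head: from well B toward well G, i.e. toward the south-east.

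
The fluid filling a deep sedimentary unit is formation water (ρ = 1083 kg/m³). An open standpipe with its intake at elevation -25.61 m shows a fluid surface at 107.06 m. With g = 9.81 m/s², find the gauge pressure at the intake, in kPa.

Pressure head ψ = h − z = 107.06 − (-25.61) = 132.67 m.
P = ρgψ = 1083 × 9.81 × 132.67 = 1409517 Pa ≈ 1410 kPa.

P ≈ 1410 kPa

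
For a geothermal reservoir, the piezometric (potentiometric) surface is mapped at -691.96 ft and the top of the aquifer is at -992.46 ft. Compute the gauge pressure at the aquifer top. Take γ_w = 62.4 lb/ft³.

P ≈ 130 psi

Pressure head at the aquifer top: ψ = h − z = -691.96 − (-992.46) = 300.50 ft.
P = γψ/144 = 62.4 × 300.50 / 144 = 130 psi.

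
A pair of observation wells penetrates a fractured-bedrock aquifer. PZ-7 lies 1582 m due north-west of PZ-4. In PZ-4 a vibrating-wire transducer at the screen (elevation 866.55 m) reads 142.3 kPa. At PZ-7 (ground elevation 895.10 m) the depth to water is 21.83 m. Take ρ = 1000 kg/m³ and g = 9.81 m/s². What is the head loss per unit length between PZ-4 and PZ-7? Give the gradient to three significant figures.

Pressure head at PZ-4: ψ = P/(ρg) = 142.3×1000 / (1000 × 9.81) = 14.51 m.
Total head at PZ-4: h = z + ψ = 866.55 + 14.51 = 881.06 m.
Total head at PZ-7: h = 895.10 − 21.83 = 873.27 m.
Head difference: h(PZ-4) − h(PZ-7) = 881.06 − 873.27 = 7.79 m.
Hydraulic gradient: i = |Δh| / L = 7.79 / 1582 = 0.00492.

i ≈ 0.00492 m/m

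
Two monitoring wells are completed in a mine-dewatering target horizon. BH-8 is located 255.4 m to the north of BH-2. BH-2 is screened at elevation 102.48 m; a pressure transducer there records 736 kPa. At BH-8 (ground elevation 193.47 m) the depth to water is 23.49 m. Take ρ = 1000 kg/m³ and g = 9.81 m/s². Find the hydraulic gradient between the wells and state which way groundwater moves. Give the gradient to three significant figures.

Pressure head at BH-2: ψ = P/(ρg) = 736×1000 / (1000 × 9.81) = 75.03 m.
Total head at BH-2: h = z + ψ = 102.48 + 75.03 = 177.51 m.
Total head at BH-8: h = 193.47 − 23.49 = 169.98 m.
Head difference: h(BH-2) − h(BH-8) = 177.51 − 169.98 = 7.53 m.
Hydraulic gradient: i = |Δh| / L = 7.53 / 255.4 = 0.0295.
Flow is from higher to lower head: from BH-2 toward BH-8, i.e. toward the north.

i ≈ 0.0295; groundwater flows toward the north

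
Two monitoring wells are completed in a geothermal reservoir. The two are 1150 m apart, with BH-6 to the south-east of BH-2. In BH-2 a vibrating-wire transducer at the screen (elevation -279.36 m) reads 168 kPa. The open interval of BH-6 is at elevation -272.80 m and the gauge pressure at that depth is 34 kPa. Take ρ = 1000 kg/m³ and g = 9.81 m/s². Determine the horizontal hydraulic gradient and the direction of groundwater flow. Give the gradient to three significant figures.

i ≈ 0.00617; groundwater flows toward the south-east

Pressure head at BH-2: ψ = P/(ρg) = 168×1000 / (1000 × 9.81) = 17.13 m.
Total head at BH-2: h = z + ψ = -279.36 + 17.13 = -262.23 m.
Pressure head at BH-6: ψ = P/(ρg) = 34×1000 / (1000 × 9.81) = 3.47 m.
Total head at BH-6: h = z + ψ = -272.80 + 3.47 = -269.33 m.
Head difference: h(BH-2) − h(BH-6) = -262.23 − (-269.33) = 7.10 m.
Hydraulic gradient: i = |Δh| / L = 7.10 / 1150 = 0.00617.
Flow is from higher to lower head: from BH-2 toward BH-6, i.e. toward the south-east.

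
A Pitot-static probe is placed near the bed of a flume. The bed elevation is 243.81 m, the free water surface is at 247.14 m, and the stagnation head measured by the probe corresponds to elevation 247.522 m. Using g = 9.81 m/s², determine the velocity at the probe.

Near the bed, under hydrostatic conditions, the piezometric head (z + ψ) equals the free-surface elevation, 247.14 m.
Velocity head = total − piezometric = 247.522 − 247.14 = 0.382 m.
v = √(2g·h_v) = √(2 × 9.81 × 0.382) = 2.74 m/s.

v ≈ 2.74 m/s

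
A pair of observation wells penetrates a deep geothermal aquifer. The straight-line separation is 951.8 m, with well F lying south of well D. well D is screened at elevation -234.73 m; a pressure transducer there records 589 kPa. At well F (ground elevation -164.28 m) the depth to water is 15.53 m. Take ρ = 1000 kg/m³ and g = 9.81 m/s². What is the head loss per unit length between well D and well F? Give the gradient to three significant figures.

Pressure head at well D: ψ = P/(ρg) = 589×1000 / (1000 × 9.81) = 60.04 m.
Total head at well D: h = z + ψ = -234.73 + 60.04 = -174.69 m.
Total head at well F: h = -164.28 − 15.53 = -179.81 m.
Head difference: h(well D) − h(well F) = -174.69 − (-179.81) = 5.12 m.
Hydraulic gradient: i = |Δh| / L = 5.12 / 951.8 = 0.00538.

i ≈ 0.00538 m/m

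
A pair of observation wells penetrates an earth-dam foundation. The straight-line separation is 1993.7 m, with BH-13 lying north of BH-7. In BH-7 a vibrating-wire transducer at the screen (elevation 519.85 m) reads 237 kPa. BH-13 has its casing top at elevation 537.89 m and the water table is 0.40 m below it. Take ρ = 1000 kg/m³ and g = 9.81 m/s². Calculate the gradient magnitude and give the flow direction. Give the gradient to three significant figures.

Pressure head at BH-7: ψ = P/(ρg) = 237×1000 / (1000 × 9.81) = 24.16 m.
Total head at BH-7: h = z + ψ = 519.85 + 24.16 = 544.01 m.
Total head at BH-13: h = 537.89 − 0.40 = 537.49 m.
Head difference: h(BH-7) − h(BH-13) = 544.01 − 537.49 = 6.52 m.
Hydraulic gradient: i = |Δh| / L = 6.52 / 1993.7 = 0.00327.
Flow is from higher to lower head: from BH-7 toward BH-13, i.e. toward the north.

i ≈ 0.00327; groundwater flows toward the north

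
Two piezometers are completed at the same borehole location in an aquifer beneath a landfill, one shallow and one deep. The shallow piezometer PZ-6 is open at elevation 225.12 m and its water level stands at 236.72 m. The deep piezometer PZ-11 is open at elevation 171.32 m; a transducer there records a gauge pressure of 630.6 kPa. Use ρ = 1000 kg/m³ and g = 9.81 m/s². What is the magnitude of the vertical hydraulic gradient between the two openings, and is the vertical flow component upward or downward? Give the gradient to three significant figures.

|i_v| ≈ 0.0208; vertical flow is downward

Total head at PZ-6: h = 236.72 m (water level in the standpipe).
Pressure head at PZ-11: ψ = P/(ρg) = 630.6×1000 / (1000 × 9.81) = 64.28 m.
Total head at PZ-11: h = z + ψ = 171.32 + 64.28 = 235.60 m.
Δh = h(PZ-6) − h(PZ-11) = 236.72 − 235.60 = 1.12 m.
Vertical separation Δz = 225.12 − 171.32 = 53.80 m.
|i_v| = |Δh| / Δz = 1.12 / 53.80 = 0.0208.
Head is higher in the shallow piezometer, so vertical flow is downward (recharge condition).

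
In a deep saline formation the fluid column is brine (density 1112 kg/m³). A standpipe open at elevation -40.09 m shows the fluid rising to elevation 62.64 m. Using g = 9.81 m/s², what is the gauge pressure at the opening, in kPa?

P ≈ 1120 kPa

Pressure head ψ = h − z = 62.64 − (-40.09) = 102.73 m.
P = ρgψ = 1112 × 9.81 × 102.73 = 1120653 Pa ≈ 1120 kPa.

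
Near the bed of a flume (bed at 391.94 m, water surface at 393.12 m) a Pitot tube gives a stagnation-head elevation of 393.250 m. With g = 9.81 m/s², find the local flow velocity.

v ≈ 1.60 m/s

Near the bed, under hydrostatic conditions, the piezometric head (z + ψ) equals the free-surface elevation, 393.12 m.
Velocity head = total − piezometric = 393.250 − 393.12 = 0.130 m.
v = √(2g·h_v) = √(2 × 9.81 × 0.130) = 1.60 m/s.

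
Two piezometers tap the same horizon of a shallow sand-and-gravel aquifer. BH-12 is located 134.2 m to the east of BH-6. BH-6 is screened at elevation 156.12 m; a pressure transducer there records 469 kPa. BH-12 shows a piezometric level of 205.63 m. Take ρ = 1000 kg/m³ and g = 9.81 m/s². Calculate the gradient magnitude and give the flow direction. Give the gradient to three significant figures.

i ≈ 0.0127; groundwater flows toward the west

Pressure head at BH-6: ψ = P/(ρg) = 469×1000 / (1000 × 9.81) = 47.81 m.
Total head at BH-6: h = z + ψ = 156.12 + 47.81 = 203.93 m.
Total head at BH-12: h = 205.63 m (water level in the piezometer is the total head).
Head difference: h(BH-6) − h(BH-12) = 203.93 − 205.63 = -1.70 m.
Hydraulic gradient: i = |Δh| / L = 1.70 / 134.2 = 0.0127.
Flow is from higher to lower head: from BH-12 toward BH-6, i.e. toward the west.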